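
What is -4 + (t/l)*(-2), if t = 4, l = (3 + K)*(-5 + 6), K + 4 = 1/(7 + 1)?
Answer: 36/7 ≈ 5.1429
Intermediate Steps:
K = -31/8 (K = -4 + 1/(7 + 1) = -4 + 1/8 = -31/8 ≈ -3.8750)
l = -7/8 (l = (3 - 31/8)*(-5 + 6) = -7/8*1 = -7/8 ≈ -0.87500)
-4 + (t/l)*(-2) = -4 + (4/(-7/8))*(-2) = -4 + (4*(-8/7))*(-2) = -4 - 32/7*(-2) = -4 + 64/7 = 36/7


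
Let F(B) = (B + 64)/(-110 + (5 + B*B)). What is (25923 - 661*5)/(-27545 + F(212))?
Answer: -1014168502/1235089979 ≈ -0.82113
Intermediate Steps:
F(B) = (64 + B)/(-105 + B²) (F(B) = (64 + B)/(-110 + (5 + B²)) = (64 + B)/(-105 + B²))
(25923 - 661*5)/(-27545 + F(212)) = (25923 - 661*5)/(-27545 + (64 + 212)/(-105 + 212²)) = (25923 - 3305)/(-27545 + 276/(-105 + 44944)) = 22618/(-27545 + 276/44839) = 22618/(-1235089979/44839) = 22618*(-44839/1235089979) = -1014168502/1235089979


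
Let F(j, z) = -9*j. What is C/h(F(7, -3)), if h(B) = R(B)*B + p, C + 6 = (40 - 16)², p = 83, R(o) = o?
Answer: 285/2026 ≈ 0.14067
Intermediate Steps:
C = 570 (C = -6 + (40 - 16)² = -6 + 24² = -6 + 576 = 570)
h(B) = 83 + B² (h(B) = B*B + 83 = B² + 83 = 83 + B²)
C/h(F(7, -3)) = 570/(83 + (-9*7)²) = 570/(83 + (-63)²) = 570/(83 + 3969) = 570/4052 = 570*(1/4052) = 285/2026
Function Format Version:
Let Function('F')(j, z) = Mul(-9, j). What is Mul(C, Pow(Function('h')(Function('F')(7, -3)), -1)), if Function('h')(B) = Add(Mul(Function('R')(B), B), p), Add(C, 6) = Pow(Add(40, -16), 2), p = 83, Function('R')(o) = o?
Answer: Rational(285, 2026) ≈ 0.14067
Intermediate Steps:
C = 570 (C = Add(-6, Pow(Add(40, -16), 2)) = Add(-6, Pow(24, 2)) = Add(-6, 576) = 570)
Function('h')(B) = Add(83, Pow(B, 2)) (Function('h')(B) = Add(Mul(B, B), 83) = Add(Pow(B, 2), 83) = Add(83, Pow(B, 2)))
Mul(C, Pow(Function('h')(Function('F')(7, -3)), -1)) = Mul(570, Pow(Add(83, Pow(Mul(-9, 7), 2)), -1)) = Mul(570, Pow(Add(83, Pow(-63, 2)), -1)) = Mul(570, Pow(Add(83, 3969), -1)) = Mul(570, Pow(4052, -1)) = Mul(570, Rational(1, 4052)) = Rational(285, 2026)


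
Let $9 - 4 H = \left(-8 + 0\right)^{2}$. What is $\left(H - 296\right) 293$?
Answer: $- \frac{363027}{4} \approx -90757.0$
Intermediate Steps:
$H = - \frac{55}{4}$ ($H = \frac{9}{4} - \frac{\left(-8 + 0\right)^{2}}{4} = \frac{9}{4} - \frac{\left(-8\right)^{2}}{4} = \frac{9}{4} - 16 = - \frac{55}{4} \approx -13.75$)
$\left(H - 296\right) 293 = \left(- \frac{55}{4} - 296\right) 293 = \left(- \frac{1239}{4}\right) 293 = - \frac{363027}{4}$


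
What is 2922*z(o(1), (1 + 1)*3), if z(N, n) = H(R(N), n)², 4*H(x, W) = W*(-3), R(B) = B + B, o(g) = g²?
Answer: 118341/2 ≈ 59171.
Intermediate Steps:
R(B) = 2*B
H(x, W) = -3*W/4 (H(x, W) = (W*(-3))/4 = (-3*W)/4 = -3*W/4)
z(N, n) = 9*n²/16 (z(N, n) = (-3*n/4)² = 9*n²/16)
2922*z(o(1), (1 + 1)*3) = 2922*(9*((1 + 1)*3)²/16) = 2922*(9*(2*3)²/16) = 2922*((9/16)*6²) = 2922*((9/16)*36) = 2922*(81/4) = 118341/2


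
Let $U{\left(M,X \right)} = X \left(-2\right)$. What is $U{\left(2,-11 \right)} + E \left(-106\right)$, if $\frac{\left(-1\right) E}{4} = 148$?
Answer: $62774$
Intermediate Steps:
$U{\left(M,X \right)} = - 2 X$
$E = -592$ ($E = \left(-4\right) 148 = -592$)
$U{\left(2,-11 \right)} + E \left(-106\right) = \left(-2\right) \left(-11\right) - -62752 = 22 + 62752 = 62774$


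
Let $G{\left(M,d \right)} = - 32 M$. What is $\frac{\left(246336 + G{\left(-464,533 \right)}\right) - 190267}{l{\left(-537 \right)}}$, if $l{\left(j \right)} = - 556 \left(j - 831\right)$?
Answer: $\frac{23639}{253536} \approx 0.093237$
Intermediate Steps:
$l{\left(j \right)} = 462036 - 556 j$ ($l{\left(j \right)} = - 556 \left(-831 + j\right) = 462036 - 556 j$)
$\frac{\left(246336 + G{\left(-464,533 \right)}\right) - 190267}{l{\left(-537 \right)}} = \frac{\left(246336 - -14848\right) - 190267}{462036 - -298572} = \frac{\left(246336 + 14848\right) - 190267}{462036 + 298572} = \frac{261184 - 190267}{760608} = 70917 \cdot \frac{1}{760608} = \frac{23639}{253536}$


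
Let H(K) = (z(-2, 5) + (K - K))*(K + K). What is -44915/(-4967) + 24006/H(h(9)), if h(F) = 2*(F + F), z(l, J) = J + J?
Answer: 25262767/596040 ≈ 42.384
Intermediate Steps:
z(l, J) = 2*J
h(F) = 4*F (h(F) = 2*(2*F) = 4*F)
H(K) = 20*K (H(K) = (2*5 + (K - K))*(K + K) = (10 + 0)*(2*K) = 10*(2*K) = 20*K)
-44915/(-4967) + 24006/H(h(9)) = -44915/(-4967) + 24006/((20*(4*9))) = -44915*(-1/4967) + 24006/((20*36)) = 44915/4967 + 24006/720 = 44915/4967 + 24006*(1/720) = 44915/4967 + 4001/120 = 25262767/596040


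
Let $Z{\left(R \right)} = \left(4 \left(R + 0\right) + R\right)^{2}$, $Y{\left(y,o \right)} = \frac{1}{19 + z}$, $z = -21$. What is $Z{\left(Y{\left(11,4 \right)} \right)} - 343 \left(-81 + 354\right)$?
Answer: $- \frac{374531}{4} \approx -93633.0$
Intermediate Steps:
$Y{\left(y,o \right)} = - \frac{1}{2}$ ($Y{\left(y,o \right)} = \frac{1}{19 - 21} = \frac{1}{-2} = - \frac{1}{2}$)
$Z{\left(R \right)} = 25 R^{2}$ ($Z{\left(R \right)} = \left(4 R + R\right)^{2} = \left(5 R\right)^{2} = 25 R^{2}$)
$Z{\left(Y{\left(11,4 \right)} \right)} - 343 \left(-81 + 354\right) = 25 \left(- \frac{1}{2}\right)^{2} - 343 \left(-81 + 354\right) = 25 \cdot \frac{1}{4} - 93639 = \frac{25}{4} - 93639 = - \frac{374531}{4}$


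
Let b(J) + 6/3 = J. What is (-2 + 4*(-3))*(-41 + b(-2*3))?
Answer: 686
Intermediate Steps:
b(J) = -2 + J
(-2 + 4*(-3))*(-41 + b(-2*3)) = (-2 + 4*(-3))*(-41 + (-2 - 2*3)) = (-2 - 12)*(-41 + (-2 - 6)) = -14*(-41 - 8) = -14*(-49) = 686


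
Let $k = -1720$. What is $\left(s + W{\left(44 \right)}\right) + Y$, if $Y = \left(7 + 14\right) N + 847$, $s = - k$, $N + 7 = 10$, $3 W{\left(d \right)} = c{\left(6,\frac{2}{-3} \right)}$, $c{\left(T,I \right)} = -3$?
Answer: $2629$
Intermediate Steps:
$W{\left(d \right)} = -1$ ($W{\left(d \right)} = \frac{1}{3} \left(-3\right) = -1$)
$N = 3$ ($N = -7 + 10 = 3$)
$s = 1720$ ($s = \left(-1\right) \left(-1720\right) = 1720$)
$Y = 910$ ($Y = \left(7 + 14\right) 3 + 847 = 21 \cdot 3 + 847 = 63 + 847 = 910$)
$\left(s + W{\left(44 \right)}\right) + Y = \left(1720 - 1\right) + 910 = 1719 + 910 = 2629$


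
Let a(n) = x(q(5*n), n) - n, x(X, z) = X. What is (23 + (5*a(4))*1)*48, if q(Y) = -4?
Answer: -816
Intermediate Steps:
a(n) = -4 - n
(23 + (5*a(4))*1)*48 = (23 + (5*(-4 - 1*4))*1)*48 = (23 + (5*(-4 - 4))*1)*48 = (23 + (5*(-8))*1)*48 = (23 - 40*1)*48 = (23 - 40)*48 = -17*48 = -816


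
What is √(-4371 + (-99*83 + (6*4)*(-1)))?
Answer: 2*I*√3153 ≈ 112.3*I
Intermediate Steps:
√(-4371 + (-99*83 + (6*4)*(-1))) = √(-4371 + (-8217 + 24*(-1))) = √(-4371 + (-8217 - 24)) = √(-4371 - 8241) = √(-12612) = 2*I*√3153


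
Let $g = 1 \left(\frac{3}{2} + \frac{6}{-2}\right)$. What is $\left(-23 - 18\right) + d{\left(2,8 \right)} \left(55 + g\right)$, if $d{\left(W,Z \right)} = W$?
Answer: $66$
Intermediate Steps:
$g = - \frac{3}{2}$ ($g = 1 \left(3 \cdot \frac{1}{2} + 6 \left(- \frac{1}{2}\right)\right) = 1 \left(\frac{3}{2} - 3\right) = 1 \left(- \frac{3}{2}\right) = - \frac{3}{2} \approx -1.5$)
$\left(-23 - 18\right) + d{\left(2,8 \right)} \left(55 + g\right) = \left(-23 - 18\right) + 2 \left(55 - \frac{3}{2}\right) = \left(-23 - 18\right) + 2 \cdot \frac{107}{2} = -41 + 107 = 66$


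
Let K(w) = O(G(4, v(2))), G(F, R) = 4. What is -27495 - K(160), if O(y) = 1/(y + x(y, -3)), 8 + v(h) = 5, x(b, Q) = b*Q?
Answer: -219959/8 ≈ -27495.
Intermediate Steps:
x(b, Q) = Q*b
v(h) = -3 (v(h) = -8 + 5 = -3)
O(y) = -1/(2*y) (O(y) = 1/(y - 3*y) = 1/(-2*y) = -1/(2*y))
K(w) = -1/8 (K(w) = -1/2/4 = -1/2*1/4 = -1/8)
-27495 - K(160) = -27495 - 1*(-1/8) = -27495 + 1/8 = -219959/8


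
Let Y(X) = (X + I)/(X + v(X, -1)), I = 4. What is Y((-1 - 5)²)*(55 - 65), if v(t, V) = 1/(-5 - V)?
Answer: -1600/143 ≈ -11.189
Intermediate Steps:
Y(X) = (4 + X)/(-¼ + X) (Y(X) = (X + 4)/(X - 1/(5 - 1)) = (4 + X)/(X - 1/4) = (4 + X)/(X - 1*¼) = (4 + X)/(X - ¼) = (4 + X)/(-¼ + X))
Y((-1 - 5)²)*(55 - 65) = (4*(4 + (-1 - 5)²)/(-1 + 4*(-1 - 5)²))*(55 - 65) = (4*(4 + (-6)²)/(-1 + 4*(-6)²))*(-10) = (4*(4 + 36)/(-1 + 4*36))*(-10) = (4*40/(-1 + 144))*(-10) = (4*40/143)*(-10) = (4*(1/143)*40)*(-10) = (160/143)*(-10) = -1600/143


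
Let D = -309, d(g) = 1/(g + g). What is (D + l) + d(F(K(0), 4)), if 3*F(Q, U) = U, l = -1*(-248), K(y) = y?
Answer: -485/8 ≈ -60.625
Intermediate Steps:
l = 248
F(Q, U) = U/3
d(g) = 1/(2*g)
(D + l) + d(F(K(0), 4)) = (-309 + 248) + 1/(2*(((1/3)*4))) = -61 + 1/(2*(4/3)) = -61 + (1/2)*(3/4) = -61 + 3/8 = -485/8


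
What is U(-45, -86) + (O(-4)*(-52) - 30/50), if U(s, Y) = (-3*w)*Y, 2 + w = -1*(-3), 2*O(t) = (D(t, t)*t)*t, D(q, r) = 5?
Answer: -9113/5 ≈ -1822.6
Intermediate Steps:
O(t) = 5*t**2/2 (O(t) = ((5*t)*t)/2 = (5*t**2)/2 = 5*t**2/2)
w = 1 (w = -2 - 1*(-3) = -2 + 3 = 1)
U(s, Y) = -3*Y (U(s, Y) = (-3*1)*Y = -3*Y)
U(-45, -86) + (O(-4)*(-52) - 30/50) = -3*(-86) + (((5/2)*(-4)**2)*(-52) - 30/50) = 258 + (((5/2)*16)*(-52) - 30*1/50) = 258 + (40*(-52) - 3/5) = 258 + (-2080 - 3/5) = 258 - 10403/5 = -9113/5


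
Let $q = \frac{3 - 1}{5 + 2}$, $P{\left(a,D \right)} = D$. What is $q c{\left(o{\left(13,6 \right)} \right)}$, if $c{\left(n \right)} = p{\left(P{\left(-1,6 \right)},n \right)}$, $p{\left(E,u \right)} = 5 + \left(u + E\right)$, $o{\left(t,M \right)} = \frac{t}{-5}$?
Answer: $\frac{12}{5} \approx 2.4$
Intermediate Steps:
$o{\left(t,M \right)} = - \frac{t}{5}$ ($o{\left(t,M \right)} = t \left(- \frac{1}{5}\right) = - \frac{t}{5}$)
$p{\left(E,u \right)} = 5 + E + u$ ($p{\left(E,u \right)} = 5 + \left(E + u\right) = 5 + E + u$)
$c{\left(n \right)} = 11 + n$ ($c{\left(n \right)} = 5 + 6 + n = 11 + n$)
$q = \frac{2}{7} \approx 0.28571$
$q c{\left(o{\left(13,6 \right)} \right)} = \frac{2 \left(11 - \frac{13}{5}\right)}{7} = \frac{2}{7} \cdot \frac{42}{5} = \frac{12}{5}$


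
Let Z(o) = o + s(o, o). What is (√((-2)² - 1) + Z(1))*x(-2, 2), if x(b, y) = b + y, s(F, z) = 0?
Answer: 0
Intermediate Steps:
Z(o) = o (Z(o) = o + 0 = o)
(√((-2)² - 1) + Z(1))*x(-2, 2) = (√((-2)² - 1) + 1)*(-2 + 2) = (√(4 - 1) + 1)*0 = (√3 + 1)*0 = (1 + √3)*0 = 0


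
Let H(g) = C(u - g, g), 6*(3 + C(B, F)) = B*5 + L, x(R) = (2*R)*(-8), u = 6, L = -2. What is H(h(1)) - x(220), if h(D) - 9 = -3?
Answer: 10550/3 ≈ 3516.7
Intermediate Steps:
h(D) = 6 (h(D) = 9 - 3 = 6)
x(R) = -16*R
C(B, F) = -10/3 + 5*B/6 (C(B, F) = -3 + (B*5 - 2)/6 = -3 + (5*B - 2)/6 = -3 + (-2 + 5*B)/6 = -3 + (-1/3 + 5*B/6) = -10/3 + 5*B/6)
H(g) = 5/3 - 5*g/6 (H(g) = -10/3 + 5*(6 - g)/6 = -10/3 + (5 - 5*g/6) = 5/3 - 5*g/6)
H(h(1)) - x(220) = (5/3 - 5/6*6) - (-16)*220 = (5/3 - 5) - 1*(-3520) = -10/3 + 3520 = 10550/3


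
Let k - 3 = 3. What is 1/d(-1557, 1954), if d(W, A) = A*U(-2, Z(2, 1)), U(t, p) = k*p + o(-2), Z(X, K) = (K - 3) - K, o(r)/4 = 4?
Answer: -1/3908 ≈ -0.00025589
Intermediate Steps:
o(r) = 16 (o(r) = 4*4 = 16)
Z(X, K) = -3 (Z(X, K) = (-3 + K) - K = -3)
k = 6 (k = 3 + 3 = 6)
U(t, p) = 16 + 6*p (U(t, p) = 6*p + 16 = 16 + 6*p)
d(W, A) = -2*A (d(W, A) = A*(16 + 6*(-3)) = A*(16 - 18) = A*(-2) = -2*A)
1/d(-1557, 1954) = 1/(-2*1954) = 1/(-3908) = -1/3908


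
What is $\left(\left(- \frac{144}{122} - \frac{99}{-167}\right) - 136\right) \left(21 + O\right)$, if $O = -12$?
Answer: $- \frac{12522753}{10187} \approx -1229.3$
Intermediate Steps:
$\left(\left(- \frac{144}{122} - \frac{99}{-167}\right) - 136\right) \left(21 + O\right) = \left(\left(- \frac{144}{122} - \frac{99}{-167}\right) - 136\right) \left(21 - 12\right) = \left(\left(\left(-144\right) \frac{1}{122} - - \frac{99}{167}\right) - 136\right) 9 = \left(\left(- \frac{72}{61} + \frac{99}{167}\right) - 136\right) 9 = \left(- \frac{5985}{10187} - 136\right) 9 = \left(- \frac{1391417}{10187}\right) 9 = - \frac{12522753}{10187}$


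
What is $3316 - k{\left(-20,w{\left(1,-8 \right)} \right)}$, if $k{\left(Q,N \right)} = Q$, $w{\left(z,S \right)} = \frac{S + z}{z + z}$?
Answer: $3336$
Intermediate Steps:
$w{\left(z,S \right)} = \frac{S + z}{2 z}$
$3316 - k{\left(-20,w{\left(1,-8 \right)} \right)} = 3316 - -20 = 3316 + 20 = 3336$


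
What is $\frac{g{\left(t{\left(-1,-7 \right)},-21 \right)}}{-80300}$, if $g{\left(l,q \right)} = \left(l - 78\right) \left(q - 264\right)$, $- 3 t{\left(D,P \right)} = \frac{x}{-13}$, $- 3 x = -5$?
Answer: $- \frac{173299}{626340} \approx -0.27669$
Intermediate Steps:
$x = \frac{5}{3}$ ($x = \left(- \frac{1}{3}\right) \left(-5\right) = \frac{5}{3} \approx 1.6667$)
$t{\left(D,P \right)} = \frac{5}{117}$ ($t{\left(D,P \right)} = - \frac{\frac{5}{3} \frac{1}{-13}}{3} = - \frac{\frac{5}{3} \left(- \frac{1}{13}\right)}{3} = \left(- \frac{1}{3}\right) \left(- \frac{5}{39}\right) = \frac{5}{117}$)
$g{\left(l,q \right)} = \left(-264 + q\right) \left(-78 + l\right)$ ($g{\left(l,q \right)} = \left(-78 + l\right) \left(-264 + q\right) = \left(-264 + q\right) \left(-78 + l\right)$)
$\frac{g{\left(t{\left(-1,-7 \right)},-21 \right)}}{-80300} = \frac{20592 - \frac{440}{39} - -1638 + \frac{5}{117} \left(-21\right)}{-80300} = \left(20592 - \frac{440}{39} + 1638 - \frac{35}{39}\right) \left(- \frac{1}{80300}\right) = \frac{866495}{39} \left(- \frac{1}{80300}\right) = - \frac{173299}{626340}$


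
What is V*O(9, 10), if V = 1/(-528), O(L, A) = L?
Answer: -3/176 ≈ -0.017045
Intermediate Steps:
V = -1/528 ≈ -0.0018939
V*O(9, 10) = -1/528*9 = -3/176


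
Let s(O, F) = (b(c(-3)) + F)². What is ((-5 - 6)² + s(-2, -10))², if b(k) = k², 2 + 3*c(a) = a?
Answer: 196728676/6561 ≈ 29985.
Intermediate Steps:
c(a) = -⅔ + a/3
s(O, F) = (25/9 + F)² (s(O, F) = ((-⅔ + (⅓)*(-3))² + F)² = ((-⅔ - 1)² + F)² = ((-5/3)² + F)² = (25/9 + F)²)
((-5 - 6)² + s(-2, -10))² = ((-5 - 6)² + (25 + 9*(-10))²/81)² = ((-11)² + (25 - 90)²/81)² = (121 + (1/81)*(-65)²)² = (121 + (1/81)*4225)² = (121 + 4225/81)² = (14026/81)² = 196728676/6561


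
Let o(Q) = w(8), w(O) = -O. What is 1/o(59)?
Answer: -⅛ ≈ -0.12500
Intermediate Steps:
o(Q) = -8 (o(Q) = -1*8 = -8)
1/o(59) = 1/(-8) = -⅛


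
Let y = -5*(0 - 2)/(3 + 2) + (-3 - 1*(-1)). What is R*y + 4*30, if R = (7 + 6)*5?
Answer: 120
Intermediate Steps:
R = 65 (R = 13*5 = 65)
y = 0 (y = -(-10)/5 + (-3 + 1) = -(-10)/5 - 2 = -5*(-⅖) - 2 = 2 - 2 = 0)
R*y + 4*30 = 65*0 + 4*30 = 0 + 120 = 120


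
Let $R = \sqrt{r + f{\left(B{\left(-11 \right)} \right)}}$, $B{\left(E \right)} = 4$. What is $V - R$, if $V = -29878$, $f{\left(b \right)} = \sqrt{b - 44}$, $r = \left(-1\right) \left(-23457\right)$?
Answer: $-29878 - \sqrt{23457 + 2 i \sqrt{10}} \approx -30031.0 - 0.020647 i$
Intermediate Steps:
$r = 23457$
$f{\left(b \right)} = \sqrt{-44 + b}$
$R = \sqrt{23457 + 2 i \sqrt{10}}$ ($R = \sqrt{23457 + \sqrt{-44 + 4}} = \sqrt{23457 + \sqrt{-40}} = \sqrt{23457 + 2 i \sqrt{10}} \approx 153.16 + 0.021 i$)
$V - R = -29878 - \sqrt{23457 + 2 i \sqrt{10}}$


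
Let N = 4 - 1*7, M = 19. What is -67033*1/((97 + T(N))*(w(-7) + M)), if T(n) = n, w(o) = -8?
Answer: -67033/1034 ≈ -64.829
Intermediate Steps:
N = -3 (N = 4 - 7 = -3)
-67033*1/((97 + T(N))*(w(-7) + M)) = -67033*1/((-8 + 19)*(97 - 3)) = -67033/(94*11) = -67033/1034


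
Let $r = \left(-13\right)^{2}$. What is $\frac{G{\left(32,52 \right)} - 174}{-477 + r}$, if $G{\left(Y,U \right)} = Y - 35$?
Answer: $\frac{177}{308} \approx 0.57468$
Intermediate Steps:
$r = 169$
$G{\left(Y,U \right)} = -35 + Y$
$\frac{G{\left(32,52 \right)} - 174}{-477 + r} = \frac{\left(-35 + 32\right) - 174}{-477 + 169} = \frac{-3 - 174}{-308} = \left(-177\right) \left(- \frac{1}{308}\right) = \frac{177}{308}$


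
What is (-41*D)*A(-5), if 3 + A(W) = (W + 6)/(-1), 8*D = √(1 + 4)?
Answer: 41*√5/2 ≈ 45.839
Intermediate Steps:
D = √5/8 (D = √(1 + 4)/8 = √5/8 ≈ 0.27951)
A(W) = -9 - W (A(W) = -3 + (W + 6)/(-1) = -3 + (6 + W)*(-1) = -3 + (-6 - W) = -9 - W)
(-41*D)*A(-5) = (-41*√5/8)*(-9 - 1*(-5)) = (-41*√5/8)*(-9 + 5) = -41*√5/8*(-4) = 41*√5/2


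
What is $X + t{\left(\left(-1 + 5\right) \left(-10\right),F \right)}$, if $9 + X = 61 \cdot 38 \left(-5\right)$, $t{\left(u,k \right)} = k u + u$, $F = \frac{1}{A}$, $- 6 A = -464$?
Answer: $- \frac{337546}{29} \approx -11640.0$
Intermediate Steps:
$A = \frac{232}{3}$ ($A = \left(- \frac{1}{6}\right) \left(-464\right) = \frac{232}{3} \approx 77.333$)
$F = \frac{3}{232}$ ($F = \frac{1}{\frac{232}{3}} = \frac{3}{232} \approx 0.012931$)
$t{\left(u,k \right)} = u + k u$
$X = -11599$ ($X = -9 + 61 \cdot 38 \left(-5\right) = -9 + 2318 \left(-5\right) = -9 - 11590 = -11599$)
$X + t{\left(\left(-1 + 5\right) \left(-10\right),F \right)} = -11599 + \left(-1 + 5\right) \left(-10\right) \left(1 + \frac{3}{232}\right) = -11599 + 4 \left(-10\right) \frac{235}{232} = -11599 - \frac{1175}{29} = - \frac{337546}{29}$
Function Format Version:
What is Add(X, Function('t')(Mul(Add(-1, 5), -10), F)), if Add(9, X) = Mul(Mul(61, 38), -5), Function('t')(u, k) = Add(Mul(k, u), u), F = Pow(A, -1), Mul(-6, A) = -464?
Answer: Rational(-337546, 29) ≈ -11640.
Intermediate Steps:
A = Rational(232, 3) (A = Mul(Rational(-1, 6), -464) = Rational(232, 3) ≈ 77.333)
F = Rational(3, 232) (F = Pow(Rational(232, 3), -1) = Rational(3, 232) ≈ 0.012931)
Function('t')(u, k) = Add(u, Mul(k, u))
X = -11599 (X = Add(-9, Mul(Mul(61, 38), -5)) = Add(-9, Mul(2318, -5)) = Add(-9, -11590) = -11599)
Add(X, Function('t')(Mul(Add(-1, 5), -10), F)) = Add(-11599, Mul(Mul(Add(-1, 5), -10), Add(1, Rational(3, 232)))) = Add(-11599, Mul(Mul(4, -10), Rational(235, 232))) = Add(-11599, Mul(-40, Rational(235, 232))) = Add(-11599, Rational(-1175, 29)) = Rational(-337546, 29)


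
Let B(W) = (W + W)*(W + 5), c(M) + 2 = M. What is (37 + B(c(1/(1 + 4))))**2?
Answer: 405769/625 ≈ 649.23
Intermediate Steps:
c(M) = -2 + M
B(W) = 2*W*(5 + W) (B(W) = (2*W)*(5 + W) = 2*W*(5 + W))
(37 + B(c(1/(1 + 4))))**2 = (37 + 2*(-2 + 1/(1 + 4))*(5 + (-2 + 1/(1 + 4))))**2 = (37 + 2*(-2 + 1/5)*(5 + (-2 + 1/5)))**2 = (37 + 2*(-9/5)*(5 - 9/5))**2 = (37 + 2*(-9/5)*(16/5))**2 = (37 - 288/25)**2 = (637/25)**2 = 405769/625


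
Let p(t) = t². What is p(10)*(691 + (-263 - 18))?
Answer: 41000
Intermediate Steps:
p(10)*(691 + (-263 - 18)) = 10²*(691 + (-263 - 18)) = 100*(691 - 281) = 100*410 = 41000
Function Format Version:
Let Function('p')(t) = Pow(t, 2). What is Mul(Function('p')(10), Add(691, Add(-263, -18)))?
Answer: 41000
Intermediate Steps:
Mul(Function('p')(10), Add(691, Add(-263, -18))) = Mul(Pow(10, 2), Add(691, Add(-263, -18))) = Mul(100, Add(691, -281)) = Mul(100, 410) = 41000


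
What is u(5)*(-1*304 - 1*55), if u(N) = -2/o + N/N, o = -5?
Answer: -2513/5 ≈ -502.60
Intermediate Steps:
u(N) = 7/5 (u(N) = -2/(-5) + N/N = -2*(-1/5) + 1 = 2/5 + 1 = 7/5)
u(5)*(-1*304 - 1*55) = 7*(-1*304 - 1*55)/5 = 7*(-304 - 55)/5 = (7/5)*(-359) = -2513/5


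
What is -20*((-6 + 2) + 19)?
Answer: -300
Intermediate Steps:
-20*((-6 + 2) + 19) = -20*(-4 + 19) = -20*15 = -300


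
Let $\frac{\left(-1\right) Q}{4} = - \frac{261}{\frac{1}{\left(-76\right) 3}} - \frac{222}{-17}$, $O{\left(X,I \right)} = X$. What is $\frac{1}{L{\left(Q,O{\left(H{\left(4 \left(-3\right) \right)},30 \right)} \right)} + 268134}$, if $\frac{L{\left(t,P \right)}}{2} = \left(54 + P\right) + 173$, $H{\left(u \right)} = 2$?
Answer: $\frac{1}{268592} \approx 3.7231 \cdot 10^{-6}$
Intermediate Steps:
$Q = - \frac{4047432}{17}$ ($Q = - 4 \left(- \frac{261}{\frac{1}{\left(-76\right) 3}} - \frac{222}{-17}\right) = - 4 \left(- \frac{261}{\frac{1}{-228}} - - \frac{222}{17}\right) = - 4 \left(- \frac{261}{- \frac{1}{228}} + \frac{222}{17}\right) = - 4 \left(\left(-261\right) \left(-228\right) + \frac{222}{17}\right) = - 4 \left(59508 + \frac{222}{17}\right) = \left(-4\right) \frac{1011858}{17} = - \frac{4047432}{17} \approx -2.3808 \cdot 10^{5}$)
$L{\left(t,P \right)} = 454 + 2 P$ ($L{\left(t,P \right)} = 2 \left(\left(54 + P\right) + 173\right) = 2 \left(227 + P\right) = 454 + 2 P$)
$\frac{1}{L{\left(Q,O{\left(H{\left(4 \left(-3\right) \right)},30 \right)} \right)} + 268134} = \frac{1}{\left(454 + 2 \cdot 2\right) + 268134} = \frac{1}{\left(454 + 4\right) + 268134} = \frac{1}{458 + 268134} = \frac{1}{268592}$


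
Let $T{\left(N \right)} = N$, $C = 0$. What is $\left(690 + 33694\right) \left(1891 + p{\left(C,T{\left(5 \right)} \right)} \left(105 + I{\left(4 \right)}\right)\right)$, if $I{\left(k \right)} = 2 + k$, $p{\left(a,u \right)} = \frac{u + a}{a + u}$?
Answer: $68836768$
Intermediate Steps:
$p{\left(a,u \right)} = 1$ ($p{\left(a,u \right)} = \frac{a + u}{a + u} = 1$)
$\left(690 + 33694\right) \left(1891 + p{\left(C,T{\left(5 \right)} \right)} \left(105 + I{\left(4 \right)}\right)\right) = \left(690 + 33694\right) \left(1891 + 1 \left(105 + \left(2 + 4\right)\right)\right) = 34384 \left(1891 + 1 \left(105 + 6\right)\right) = 34384 \left(1891 + 1 \cdot 111\right) = 34384 \left(1891 + 111\right) = 34384 \cdot 2002 = 68836768$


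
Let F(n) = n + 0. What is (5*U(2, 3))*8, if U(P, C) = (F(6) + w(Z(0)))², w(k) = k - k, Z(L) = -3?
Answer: 1440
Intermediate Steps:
F(n) = n
w(k) = 0
U(P, C) = 36 (U(P, C) = (6 + 0)² = 6² = 36)
(5*U(2, 3))*8 = (5*36)*8 = 180*8 = 1440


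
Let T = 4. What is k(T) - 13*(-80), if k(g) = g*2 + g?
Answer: 1052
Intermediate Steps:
k(g) = 3*g (k(g) = 2*g + g = 3*g)
k(T) - 13*(-80) = 3*4 - 13*(-80) = 12 + 1040 = 1052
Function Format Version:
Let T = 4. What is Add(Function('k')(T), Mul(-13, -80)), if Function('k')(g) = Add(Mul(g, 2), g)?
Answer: 1052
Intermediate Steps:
Function('k')(g) = Mul(3, g) (Function('k')(g) = Add(Mul(2, g), g) = Mul(3, g))
Add(Function('k')(T), Mul(-13, -80)) = Add(Mul(3, 4), Mul(-13, -80)) = Add(12, 1040) = 1052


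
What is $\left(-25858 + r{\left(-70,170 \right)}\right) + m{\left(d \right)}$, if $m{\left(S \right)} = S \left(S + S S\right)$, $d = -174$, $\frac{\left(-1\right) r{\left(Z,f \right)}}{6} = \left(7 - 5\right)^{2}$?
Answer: $-5263630$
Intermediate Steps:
$r{\left(Z,f \right)} = -24$ ($r{\left(Z,f \right)} = - 6 \left(7 - 5\right)^{2} = - 6 \cdot 2^{2} = \left(-6\right) 4 = -24$)
$m{\left(S \right)} = S \left(S + S^{2}\right)$
$\left(-25858 + r{\left(-70,170 \right)}\right) + m{\left(d \right)} = \left(-25858 - 24\right) + \left(-174\right)^{2} \left(1 - 174\right) = -25882 + 30276 \left(-173\right) = -25882 - 5237748 = -5263630$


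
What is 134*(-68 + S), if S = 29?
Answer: -5226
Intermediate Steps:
134*(-68 + S) = 134*(-68 + 29) = 134*(-39) = -5226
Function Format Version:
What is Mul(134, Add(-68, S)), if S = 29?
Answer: -5226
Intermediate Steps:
Mul(134, Add(-68, S)) = Mul(134, Add(-68, 29)) = Mul(134, -39) = -5226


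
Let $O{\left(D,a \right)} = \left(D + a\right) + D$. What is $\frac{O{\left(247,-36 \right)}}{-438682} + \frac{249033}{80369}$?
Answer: $\frac{54604742752}{17628216829} \approx 3.0976$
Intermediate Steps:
$O{\left(D,a \right)} = a + 2 D$
$\frac{O{\left(247,-36 \right)}}{-438682} + \frac{249033}{80369} = \frac{-36 + 2 \cdot 247}{-438682} + \frac{249033}{80369} = \left(-36 + 494\right) \left(- \frac{1}{438682}\right) + 249033 \cdot \frac{1}{80369} = 458 \left(- \frac{1}{438682}\right) + \frac{249033}{80369} = - \frac{229}{219341} + \frac{249033}{80369} = \frac{54604742752}{17628216829}$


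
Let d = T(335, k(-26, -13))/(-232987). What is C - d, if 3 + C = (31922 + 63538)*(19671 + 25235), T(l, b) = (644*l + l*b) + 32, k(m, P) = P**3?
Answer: 998751606412936/232987 ≈ 4.2867e+9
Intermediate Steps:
T(l, b) = 32 + 644*l + b*l (T(l, b) = (644*l + b*l) + 32 = 32 + 644*l + b*l)
C = 4286726757 (C = -3 + (31922 + 63538)*(19671 + 25235) = -3 + 95460*44906 = -3 + 4286726760 = 4286726757)
d = 520223/232987 (d = (32 + 644*335 + (-13)**3*335)/(-232987) = (32 + 215740 - 2197*335)*(-1/232987) = (32 + 215740 - 735995)*(-1/232987) = -520223*(-1/232987) = 520223/232987 ≈ 2.2328)
C - d = 4286726757 - 1*520223/232987 = 4286726757 - 520223/232987 = 998751606412936/232987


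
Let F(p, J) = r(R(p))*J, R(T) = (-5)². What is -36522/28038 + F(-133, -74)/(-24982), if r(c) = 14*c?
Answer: -15517367/58370443 ≈ -0.26584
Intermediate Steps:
R(T) = 25
F(p, J) = 350*J (F(p, J) = (14*25)*J = 350*J)
-36522/28038 + F(-133, -74)/(-24982) = -36522/28038 + (350*(-74))/(-24982) = -36522*1/28038 - 25900*(-1/24982) = -6087/4673 + 12950/12491 = -15517367/58370443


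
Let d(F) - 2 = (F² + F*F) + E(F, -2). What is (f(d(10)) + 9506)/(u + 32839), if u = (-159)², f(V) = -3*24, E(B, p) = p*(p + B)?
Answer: 4717/29060 ≈ 0.16232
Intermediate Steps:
E(B, p) = p*(B + p)
d(F) = 6 - 2*F + 2*F² (d(F) = 2 + ((F² + F*F) - 2*(F - 2)) = 2 + ((F² + F²) - 2*(-2 + F)) = 2 + (2*F² + (4 - 2*F)) = 2 + (4 - 2*F + 2*F²) = 6 - 2*F + 2*F²)
f(V) = -72
u = 25281
(f(d(10)) + 9506)/(u + 32839) = (-72 + 9506)/(25281 + 32839) = 9434/58120 = 9434*(1/58120) = 4717/29060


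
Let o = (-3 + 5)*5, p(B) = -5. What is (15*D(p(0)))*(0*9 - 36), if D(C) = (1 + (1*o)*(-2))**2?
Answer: -194940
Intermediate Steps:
o = 10 (o = 2*5 = 10)
D(C) = 361 (D(C) = (1 + (1*10)*(-2))**2 = (1 + 10*(-2))**2 = (1 - 20)**2 = (-19)**2 = 361)
(15*D(p(0)))*(0*9 - 36) = (15*361)*(0*9 - 36) = 5415*(0 - 36) = 5415*(-36) = -194940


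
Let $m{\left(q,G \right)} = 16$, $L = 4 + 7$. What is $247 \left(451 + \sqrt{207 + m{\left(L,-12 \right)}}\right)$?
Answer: $111397 + 247 \sqrt{223} \approx 1.1509 \cdot 10^{5}$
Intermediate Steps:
$L = 11$
$247 \left(451 + \sqrt{207 + m{\left(L,-12 \right)}}\right) = 247 \left(451 + \sqrt{207 + 16}\right) = 247 \left(451 + \sqrt{223}\right) = 111397 + 247 \sqrt{223}$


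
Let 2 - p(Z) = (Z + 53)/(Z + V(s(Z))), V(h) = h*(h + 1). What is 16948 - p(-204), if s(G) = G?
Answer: 698310617/41208 ≈ 16946.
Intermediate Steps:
V(h) = h*(1 + h)
p(Z) = 2 - (53 + Z)/(Z + Z*(1 + Z)) (p(Z) = 2 - (Z + 53)/(Z + Z*(1 + Z)) = 2 - (53 + Z)/(Z + Z*(1 + Z)))
16948 - p(-204) = 16948 - (-53 - 204 + 2*(-204)*(1 - 204))/((-204)*(2 - 204)) = 16948 - (-1)*(-53 - 204 + 2*(-204)*(-203))/(204*(-202)) = 16948 - (-1)*(-1)*(-53 - 204 + 82824)/(204*202) = 16948 - (-1)*(-1)*82567/(204*202) = 16948 - 1*82567/41208 = 16948 - 82567/41208 = 698310617/41208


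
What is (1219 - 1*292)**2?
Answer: 859329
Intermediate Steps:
(1219 - 1*292)**2 = (1219 - 292)**2 = 927**2 = 859329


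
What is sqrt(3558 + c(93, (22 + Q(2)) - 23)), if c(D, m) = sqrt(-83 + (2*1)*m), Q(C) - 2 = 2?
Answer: sqrt(3558 + I*sqrt(77)) ≈ 59.649 + 0.07355*I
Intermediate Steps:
Q(C) = 4 (Q(C) = 2 + 2 = 4)
c(D, m) = sqrt(-83 + 2*m)
sqrt(3558 + c(93, (22 + Q(2)) - 23)) = sqrt(3558 + sqrt(-83 + 2*((22 + 4) - 23))) = sqrt(3558 + sqrt(-83 + 2*(26 - 23))) = sqrt(3558 + sqrt(-83 + 2*3)) = sqrt(3558 + sqrt(-83 + 6)) = sqrt(3558 + sqrt(-77)) = sqrt(3558 + I*sqrt(77))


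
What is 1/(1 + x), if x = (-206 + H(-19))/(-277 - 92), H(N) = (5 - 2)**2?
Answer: 369/566 ≈ 0.65194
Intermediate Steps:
H(N) = 9 (H(N) = 3**2 = 9)
x = 197/369 (x = (-206 + 9)/(-277 - 92) = -197/(-369) = -197*(-1/369) = 197/369 ≈ 0.53388)
1/(1 + x) = 1/(1 + 197/369) = 1/(566/369) = 369/566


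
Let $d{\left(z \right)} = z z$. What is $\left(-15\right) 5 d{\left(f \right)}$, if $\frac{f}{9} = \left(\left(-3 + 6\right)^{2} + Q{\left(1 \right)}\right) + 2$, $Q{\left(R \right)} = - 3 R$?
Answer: $-388800$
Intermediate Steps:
$f = 72$ ($f = 9 \left(\left(\left(-3 + 6\right)^{2} - 3\right) + 2\right) = 9 \left(\left(3^{2} - 3\right) + 2\right) = 9 \left(\left(9 - 3\right) + 2\right) = 9 \left(6 + 2\right) = 9 \cdot 8 = 72$)
$d{\left(z \right)} = z^{2}$
$\left(-15\right) 5 d{\left(f \right)} = \left(-15\right) 5 \cdot 72^{2} = \left(-75\right) 5184 = -388800$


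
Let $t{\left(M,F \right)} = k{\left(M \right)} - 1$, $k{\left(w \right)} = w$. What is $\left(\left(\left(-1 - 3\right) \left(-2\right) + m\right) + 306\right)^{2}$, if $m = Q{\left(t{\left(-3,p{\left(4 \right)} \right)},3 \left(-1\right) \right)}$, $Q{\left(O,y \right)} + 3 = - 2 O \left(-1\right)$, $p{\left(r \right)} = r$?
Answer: $91809$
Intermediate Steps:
$t{\left(M,F \right)} = -1 + M$ ($t{\left(M,F \right)} = M - 1 = -1 + M$)
$Q{\left(O,y \right)} = -3 + 2 O$ ($Q{\left(O,y \right)} = -3 + - 2 O \left(-1\right) = -3 + 2 O$)
$m = -11$ ($m = -3 + 2 \left(-1 - 3\right) = -3 + 2 \left(-4\right) = -3 - 8 = -11$)
$\left(\left(\left(-1 - 3\right) \left(-2\right) + m\right) + 306\right)^{2} = \left(\left(\left(-1 - 3\right) \left(-2\right) - 11\right) + 306\right)^{2} = \left(\left(\left(-4\right) \left(-2\right) - 11\right) + 306\right)^{2} = \left(\left(8 - 11\right) + 306\right)^{2} = \left(-3 + 306\right)^{2} = 303^{2} = 91809$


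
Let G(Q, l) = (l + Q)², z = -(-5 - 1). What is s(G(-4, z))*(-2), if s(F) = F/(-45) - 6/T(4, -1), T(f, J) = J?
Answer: -532/45 ≈ -11.822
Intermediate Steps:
z = 6 (z = -1*(-6) = 6)
G(Q, l) = (Q + l)²
s(F) = 6 - F/45 (s(F) = F/(-45) - 6/(-1) = F*(-1/45) - 6*(-1) = -F/45 + 6 = 6 - F/45)
s(G(-4, z))*(-2) = (6 - (-4 + 6)²/45)*(-2) = (6 - 1/45*2²)*(-2) = (6 - 1/45*4)*(-2) = (6 - 4/45)*(-2) = (266/45)*(-2) = -532/45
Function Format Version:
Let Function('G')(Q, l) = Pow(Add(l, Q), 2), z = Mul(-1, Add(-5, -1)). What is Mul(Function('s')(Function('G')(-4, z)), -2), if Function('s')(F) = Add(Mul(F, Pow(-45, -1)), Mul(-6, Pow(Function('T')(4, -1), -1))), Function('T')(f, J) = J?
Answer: Rational(-532, 45) ≈ -11.822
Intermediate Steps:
z = 6 (z = Mul(-1, -6) = 6)
Function('G')(Q, l) = Pow(Add(Q, l), 2)
Function('s')(F) = Add(6, Mul(Rational(-1, 45), F)) (Function('s')(F) = Add(Mul(F, Pow(-45, -1)), Mul(-6, Pow(-1, -1))) = Add(Mul(F, Rational(-1, 45)), Mul(-6, -1)) = Add(Mul(Rational(-1, 45), F), 6) = Add(6, Mul(Rational(-1, 45), F)))
Mul(Function('s')(Function('G')(-4, z)), -2) = Mul(Add(6, Mul(Rational(-1, 45), Pow(Add(-4, 6), 2))), -2) = Mul(Add(6, Mul(Rational(-1, 45), Pow(2, 2))), -2) = Mul(Add(6, Mul(Rational(-1, 45), 4)), -2) = Mul(Add(6, Rational(-4, 45)), -2) = Mul(Rational(266, 45), -2) = Rational(-532, 45)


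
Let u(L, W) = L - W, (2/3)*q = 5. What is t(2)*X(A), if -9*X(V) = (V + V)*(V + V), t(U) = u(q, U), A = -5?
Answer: -550/9 ≈ -61.111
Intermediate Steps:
q = 15/2 (q = (3/2)*5 = 15/2 ≈ 7.5000)
t(U) = 15/2 - U
X(V) = -4*V²/9 (X(V) = -(V + V)*(V + V)/9 = -2*V*2*V/9 = -4*V²/9)
t(2)*X(A) = (15/2 - 1*2)*(-4/9*(-5)²) = (15/2 - 2)*(-4/9*25) = (11/2)*(-100/9) = -550/9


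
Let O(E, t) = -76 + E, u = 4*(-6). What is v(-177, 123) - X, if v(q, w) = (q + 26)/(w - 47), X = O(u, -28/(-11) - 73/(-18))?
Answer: 7449/76 ≈ 98.013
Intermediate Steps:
u = -24
X = -100 (X = -76 - 24 = -100)
v(q, w) = (26 + q)/(-47 + w)
v(-177, 123) - X = (26 - 177)/(-47 + 123) - 1*(-100) = -151/76 + 100 = 7449/76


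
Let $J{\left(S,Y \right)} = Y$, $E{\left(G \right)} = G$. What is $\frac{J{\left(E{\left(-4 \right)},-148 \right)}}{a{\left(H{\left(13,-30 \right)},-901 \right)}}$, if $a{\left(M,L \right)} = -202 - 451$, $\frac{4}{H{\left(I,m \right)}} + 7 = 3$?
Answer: $\frac{148}{653} \approx 0.22665$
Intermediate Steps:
$H{\left(I,m \right)} = -1$ ($H{\left(I,m \right)} = \frac{4}{-7 + 3} = \frac{4}{-4} = 4 \left(- \frac{1}{4}\right) = -1$)
$a{\left(M,L \right)} = -653$
$\frac{J{\left(E{\left(-4 \right)},-148 \right)}}{a{\left(H{\left(13,-30 \right)},-901 \right)}} = - \frac{148}{-653} = \left(-148\right) \left(- \frac{1}{653}\right) = \frac{148}{653}$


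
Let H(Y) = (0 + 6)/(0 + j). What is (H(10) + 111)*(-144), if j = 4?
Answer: -16200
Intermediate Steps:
H(Y) = 3/2 (H(Y) = (0 + 6)/(0 + 4) = 6/4 = 6*(¼) = 3/2)
(H(10) + 111)*(-144) = (3/2 + 111)*(-144) = (225/2)*(-144) = -16200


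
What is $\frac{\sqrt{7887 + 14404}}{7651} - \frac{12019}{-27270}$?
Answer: $\frac{119}{270} + \frac{\sqrt{22291}}{7651} \approx 0.46025$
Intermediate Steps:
$\frac{\sqrt{7887 + 14404}}{7651} - \frac{12019}{-27270} = \sqrt{22291} \cdot \frac{1}{7651} - - \frac{119}{270} = \frac{\sqrt{22291}}{7651} + \frac{119}{270} = \frac{119}{270} + \frac{\sqrt{22291}}{7651}$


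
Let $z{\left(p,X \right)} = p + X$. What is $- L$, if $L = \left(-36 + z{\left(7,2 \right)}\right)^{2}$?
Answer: $-729$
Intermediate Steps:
$z{\left(p,X \right)} = X + p$
$L = 729$ ($L = \left(-36 + \left(2 + 7\right)\right)^{2} = \left(-36 + 9\right)^{2} = \left(-27\right)^{2} = 729$)
$- L = \left(-1\right) 729 = -729$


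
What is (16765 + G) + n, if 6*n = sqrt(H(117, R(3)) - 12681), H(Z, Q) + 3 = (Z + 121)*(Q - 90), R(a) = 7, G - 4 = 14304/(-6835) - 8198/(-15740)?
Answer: 180388853847/10758290 + 7*I*sqrt(662)/6 ≈ 16767.0 + 30.018*I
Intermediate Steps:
G = 26121997/10758290 (G = 4 + (14304/(-6835) - 8198/(-15740)) = 4 + (14304*(-1/6835) - 8198*(-1/15740)) = 4 + (-14304/6835 + 4099/7870) = 4 - 16911163/10758290 = 26121997/10758290 ≈ 2.4281)
H(Z, Q) = -3 + (-90 + Q)*(121 + Z) (H(Z, Q) = -3 + (Z + 121)*(Q - 90) = -3 + (121 + Z)*(-90 + Q) = -3 + (-90 + Q)*(121 + Z))
n = 7*I*sqrt(662)/6 (n = sqrt((-10893 - 90*117 + 121*7 + 7*117) - 12681)/6 = sqrt((-10893 - 10530 + 847 + 819) - 12681)/6 = sqrt(-19757 - 12681)/6 = sqrt(-32438)/6 = (7*I*sqrt(662))/6 = 7*I*sqrt(662)/6 ≈ 30.018*I)
(16765 + G) + n = (16765 + 26121997/10758290) + 7*I*sqrt(662)/6 = 180388853847/10758290 + 7*I*sqrt(662)/6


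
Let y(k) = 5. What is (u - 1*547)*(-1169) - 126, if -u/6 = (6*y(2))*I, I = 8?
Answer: 2322677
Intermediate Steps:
u = -1440 (u = -6*6*5*8 = -180*8 = -6*240 = -1440)
(u - 1*547)*(-1169) - 126 = (-1440 - 1*547)*(-1169) - 126 = (-1440 - 547)*(-1169) - 126 = -1987*(-1169) - 126 = 2322803 - 126 = 2322677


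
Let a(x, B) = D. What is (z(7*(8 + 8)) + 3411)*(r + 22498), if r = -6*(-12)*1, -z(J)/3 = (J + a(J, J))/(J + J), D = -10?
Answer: 4309504515/56 ≈ 7.6955e+7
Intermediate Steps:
a(x, B) = -10
z(J) = -3*(-10 + J)/(2*J) (z(J) = -3*(J - 10)/(J + J) = -3*(-10 + J)/(2*J))
r = 72 (r = 72*1 = 72)
(z(7*(8 + 8)) + 3411)*(r + 22498) = ((-3/2 + 15/((7*(8 + 8)))) + 3411)*(72 + 22498) = ((-3/2 + 15/((7*16))) + 3411)*22570 = ((-3/2 + 15/112) + 3411)*22570 = (-153/112 + 3411)*22570 = (381879/112)*22570 = 4309504515/56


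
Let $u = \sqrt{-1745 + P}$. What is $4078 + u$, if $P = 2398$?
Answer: $4078 + \sqrt{653} \approx 4103.6$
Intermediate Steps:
$u = \sqrt{653}$ ($u = \sqrt{-1745 + 2398} = \sqrt{653} \approx 25.554$)
$4078 + u = 4078 + \sqrt{653}$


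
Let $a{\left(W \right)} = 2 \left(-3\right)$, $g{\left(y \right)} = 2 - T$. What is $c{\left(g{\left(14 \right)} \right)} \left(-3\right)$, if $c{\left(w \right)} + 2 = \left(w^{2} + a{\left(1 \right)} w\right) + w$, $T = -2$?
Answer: $18$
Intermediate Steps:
$g{\left(y \right)} = 4$ ($g{\left(y \right)} = 2 - -2 = 2 + 2 = 4$)
$a{\left(W \right)} = -6$
$c{\left(w \right)} = -2 + w^{2} - 5 w$ ($c{\left(w \right)} = -2 + \left(\left(w^{2} - 6 w\right) + w\right) = -2 + \left(w^{2} - 5 w\right) = -2 + w^{2} - 5 w$)
$c{\left(g{\left(14 \right)} \right)} \left(-3\right) = \left(-2 + 4^{2} - 20\right) \left(-3\right) = \left(-2 + 16 - 20\right) \left(-3\right) = \left(-6\right) \left(-3\right) = 18$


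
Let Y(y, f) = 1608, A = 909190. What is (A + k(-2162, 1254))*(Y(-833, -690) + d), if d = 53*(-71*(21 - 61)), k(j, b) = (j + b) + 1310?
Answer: 138374411776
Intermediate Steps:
k(j, b) = 1310 + b + j (k(j, b) = (b + j) + 1310 = 1310 + b + j)
d = 150520 (d = 53*(-71*(-40)) = 53*2840 = 150520)
(A + k(-2162, 1254))*(Y(-833, -690) + d) = (909190 + (1310 + 1254 - 2162))*(1608 + 150520) = (909190 + 402)*152128 = 909592*152128 = 138374411776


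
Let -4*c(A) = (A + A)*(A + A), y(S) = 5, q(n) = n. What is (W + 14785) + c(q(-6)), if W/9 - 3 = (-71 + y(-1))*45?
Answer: -11954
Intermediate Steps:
W = -26703 (W = 27 + 9*((-71 + 5)*45) = 27 + 9*(-66*45) = 27 + 9*(-2970) = 27 - 26730 = -26703)
c(A) = -A² (c(A) = -(A + A)*(A + A)/4 = -2*A*2*A/4 = -A²)
(W + 14785) + c(q(-6)) = (-26703 + 14785) - 1*(-6)² = -11918 - 1*36 = -11918 - 36 = -11954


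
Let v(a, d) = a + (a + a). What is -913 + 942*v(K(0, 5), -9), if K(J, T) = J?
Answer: -913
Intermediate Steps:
v(a, d) = 3*a (v(a, d) = a + 2*a = 3*a)
-913 + 942*v(K(0, 5), -9) = -913 + 942*(3*0) = -913 + 942*0 = -913 + 0 = -913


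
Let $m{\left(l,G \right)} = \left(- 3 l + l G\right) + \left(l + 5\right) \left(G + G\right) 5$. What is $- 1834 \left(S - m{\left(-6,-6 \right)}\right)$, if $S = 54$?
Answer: $110040$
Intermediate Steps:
$m{\left(l,G \right)} = - 3 l + G l + 10 G \left(5 + l\right)$ ($m{\left(l,G \right)} = \left(- 3 l + G l\right) + \left(5 + l\right) 2 G 5 = \left(- 3 l + G l\right) + 2 G \left(5 + l\right) 5 = \left(- 3 l + G l\right) + 10 G \left(5 + l\right) = - 3 l + G l + 10 G \left(5 + l\right)$)
$- 1834 \left(S - m{\left(-6,-6 \right)}\right) = - 1834 \left(54 - \left(\left(-3\right) \left(-6\right) + 50 \left(-6\right) + 11 \left(-6\right) \left(-6\right)\right)\right) = - 1834 \left(54 - \left(18 - 300 + 396\right)\right) = - 1834 \left(54 - 114\right) = \left(-1834\right) \left(-60\right) = 110040$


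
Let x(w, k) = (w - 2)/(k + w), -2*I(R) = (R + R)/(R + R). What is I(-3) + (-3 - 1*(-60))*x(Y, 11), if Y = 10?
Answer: 297/14 ≈ 21.214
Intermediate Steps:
I(R) = -½ (I(R) = -(R + R)/(2*(R + R)) = -2*R/(2*(2*R)) = -2*R*1/(2*R)/2 = -½*1 = -½)
x(w, k) = (-2 + w)/(k + w)
I(-3) + (-3 - 1*(-60))*x(Y, 11) = -½ + (-3 - 1*(-60))*((-2 + 10)/(11 + 10)) = -½ + (-3 + 60)*(8/21) = -½ + 57*((1/21)*8) = -½ + 57*(8/21) = -½ + 152/7 = 297/14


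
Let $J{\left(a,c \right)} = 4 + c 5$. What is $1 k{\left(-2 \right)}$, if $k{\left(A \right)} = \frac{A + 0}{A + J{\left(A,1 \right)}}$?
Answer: $- \frac{2}{7} \approx -0.28571$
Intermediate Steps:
$J{\left(a,c \right)} = 4 + 5 c$
$k{\left(A \right)} = \frac{A}{9 + A}$ ($k{\left(A \right)} = \frac{A + 0}{A + \left(4 + 5 \cdot 1\right)} = \frac{A}{A + \left(4 + 5\right)} = \frac{A}{A + 9} = \frac{A}{9 + A}$)
$1 k{\left(-2 \right)} = 1 \left(- \frac{2}{9 - 2}\right) = 1 \left(- \frac{2}{7}\right) = - \frac{2}{7}$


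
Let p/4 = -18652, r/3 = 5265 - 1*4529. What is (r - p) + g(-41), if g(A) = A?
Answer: 76775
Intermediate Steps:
r = 2208 (r = 3*(5265 - 1*4529) = 3*(5265 - 4529) = 3*736 = 2208)
p = -74608 (p = 4*(-18652) = -74608)
(r - p) + g(-41) = (2208 - 1*(-74608)) - 41 = (2208 + 74608) - 41 = 76816 - 41 = 76775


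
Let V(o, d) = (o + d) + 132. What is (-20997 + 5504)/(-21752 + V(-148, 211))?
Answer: 15493/21557 ≈ 0.71870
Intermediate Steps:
V(o, d) = 132 + d + o (V(o, d) = (d + o) + 132 = 132 + d + o)
(-20997 + 5504)/(-21752 + V(-148, 211)) = (-20997 + 5504)/(-21752 + (132 + 211 - 148)) = -15493/(-21752 + 195) = -15493/(-21557) = -15493*(-1/21557) = 15493/21557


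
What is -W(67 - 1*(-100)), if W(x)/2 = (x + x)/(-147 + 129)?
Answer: 334/9 ≈ 37.111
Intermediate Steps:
W(x) = -2*x/9 (W(x) = 2*((x + x)/(-147 + 129)) = 2*((2*x)/(-18)) = 2*((2*x)*(-1/18)) = 2*(-x/9) = -2*x/9)
-W(67 - 1*(-100)) = -(-2)*(67 - 1*(-100))/9 = -(-2)*(67 + 100)/9 = -(-2)*167/9 = -1*(-334/9) = 334/9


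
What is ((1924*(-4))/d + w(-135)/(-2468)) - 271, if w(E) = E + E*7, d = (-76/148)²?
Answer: -6560867665/222737 ≈ -29456.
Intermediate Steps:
d = 361/1369 (d = (-76*1/148)² = (-19/37)² = 361/1369 ≈ 0.26370)
w(E) = 8*E (w(E) = E + 7*E = 8*E)
((1924*(-4))/d + w(-135)/(-2468)) - 271 = ((1924*(-4))/(361/1369) + (8*(-135))/(-2468)) - 271 = (-7696*1369/361 - 1080*(-1/2468)) - 271 = (-10535824/361 + 270/617) - 271 = -6500505938/222737 - 271 = -6560867665/222737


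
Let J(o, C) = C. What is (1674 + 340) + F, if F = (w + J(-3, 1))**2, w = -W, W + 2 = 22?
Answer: 2375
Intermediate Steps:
W = 20 (W = -2 + 22 = 20)
w = -20 (w = -1*20 = -20)
F = 361 (F = (-20 + 1)**2 = (-19)**2 = 361)
(1674 + 340) + F = (1674 + 340) + 361 = 2014 + 361 = 2375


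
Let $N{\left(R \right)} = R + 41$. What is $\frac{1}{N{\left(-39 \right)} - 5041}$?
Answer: $- \frac{1}{5039} \approx -0.00019845$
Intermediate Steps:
$N{\left(R \right)} = 41 + R$
$\frac{1}{N{\left(-39 \right)} - 5041} = \frac{1}{\left(41 - 39\right) - 5041} = \frac{1}{2 - 5041} = \frac{1}{-5039} = - \frac{1}{5039}$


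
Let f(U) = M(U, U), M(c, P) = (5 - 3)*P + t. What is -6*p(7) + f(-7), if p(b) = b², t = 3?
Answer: -305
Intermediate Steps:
M(c, P) = 3 + 2*P (M(c, P) = (5 - 3)*P + 3 = 2*P + 3 = 3 + 2*P)
f(U) = 3 + 2*U
-6*p(7) + f(-7) = -6*7² + (3 + 2*(-7)) = -6*49 + (3 - 14) = -294 - 11 = -305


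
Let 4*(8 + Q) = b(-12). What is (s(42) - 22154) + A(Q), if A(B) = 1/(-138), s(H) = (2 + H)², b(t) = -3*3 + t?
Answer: -2790085/138 ≈ -20218.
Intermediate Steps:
b(t) = -9 + t
Q = -53/4 (Q = -8 + (-9 - 12)/4 = -8 + (¼)*(-21) = -8 - 21/4 = -53/4 ≈ -13.250)
A(B) = -1/138
(s(42) - 22154) + A(Q) = ((2 + 42)² - 22154) - 1/138 = (44² - 22154) - 1/138 = (1936 - 22154) - 1/138 = -20218 - 1/138 = -2790085/138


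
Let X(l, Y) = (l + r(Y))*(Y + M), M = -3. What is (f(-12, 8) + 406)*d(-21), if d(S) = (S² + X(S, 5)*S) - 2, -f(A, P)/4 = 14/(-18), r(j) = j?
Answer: 4090702/9 ≈ 4.5452e+5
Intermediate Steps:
f(A, P) = 28/9 (f(A, P) = -56/(-18) = -56*(-1)/18 = -4*(-7/9) = 28/9)
X(l, Y) = (-3 + Y)*(Y + l) (X(l, Y) = (l + Y)*(Y - 3) = (Y + l)*(-3 + Y) = (-3 + Y)*(Y + l))
d(S) = -2 + S² + S*(10 + 2*S) (d(S) = (S² + (5² - 3*5 - 3*S + 5*S)*S) - 2 = (S² + (25 - 15 - 3*S + 5*S)*S) - 2 = (S² + (10 + 2*S)*S) - 2 = (S² + S*(10 + 2*S)) - 2 = -2 + S² + S*(10 + 2*S))
(f(-12, 8) + 406)*d(-21) = (28/9 + 406)*(-2 + 3*(-21)² + 10*(-21)) = 3682*(-2 + 3*441 - 210)/9 = 3682*(-2 + 1323 - 210)/9 = (3682/9)*1111 = 4090702/9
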